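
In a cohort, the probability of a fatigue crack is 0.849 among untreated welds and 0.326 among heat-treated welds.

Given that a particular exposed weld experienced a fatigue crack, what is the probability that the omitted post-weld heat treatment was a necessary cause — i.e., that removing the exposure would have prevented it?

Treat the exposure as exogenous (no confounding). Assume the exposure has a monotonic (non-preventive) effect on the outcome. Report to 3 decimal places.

Let p₁ = 0.849, p₀ = 0.326.
Under exogeneity and monotonicity, PN = (p₁ − p₀) / p₁.
PN = (0.849 − 0.326) / 0.849 = 0.523 / 0.849 ≈ 0.6160

PN ≈ 0.616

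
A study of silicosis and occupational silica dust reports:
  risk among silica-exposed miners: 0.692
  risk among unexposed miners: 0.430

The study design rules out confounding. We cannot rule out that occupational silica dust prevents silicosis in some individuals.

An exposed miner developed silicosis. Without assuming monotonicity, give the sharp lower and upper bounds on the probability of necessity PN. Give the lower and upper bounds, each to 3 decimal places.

0.379 ≤ PN ≤ 0.824

Let p₁ = 0.692, p₀ = 0.43.
Under exogeneity alone the bounds on PN are max{0,(p₁−p₀)/p₁} ≤ PN ≤ min{1,(1−p₀)/p₁}.
  lower = (p₁ − p₀)/p₁ = 0.262 / 0.692 ≈ 0.3786
  upper = min{1, (1 − p₀)/p₁} = 0.57 / 0.692 ≈ 0.8237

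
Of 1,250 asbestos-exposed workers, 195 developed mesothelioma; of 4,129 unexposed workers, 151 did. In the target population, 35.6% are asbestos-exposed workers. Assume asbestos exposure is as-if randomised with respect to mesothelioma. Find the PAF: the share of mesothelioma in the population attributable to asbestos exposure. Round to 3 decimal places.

p₁ = P(outcome | exposed) = 195/1250 = 0.156
p₀ = P(outcome | unexposed) = 151/4129 = 0.036571
Overall risk P(Y=1) = π·p₁ + (1−π)·p₀ = 0.356×0.156 + 0.644×0.036571 = 0.079087.
Under exogeneity, PAF = [P(Y=1) − p₀] / P(Y=1).
PAF = (0.079087 − 0.036571) / 0.079087 ≈ 0.5376

PAF ≈ 0.538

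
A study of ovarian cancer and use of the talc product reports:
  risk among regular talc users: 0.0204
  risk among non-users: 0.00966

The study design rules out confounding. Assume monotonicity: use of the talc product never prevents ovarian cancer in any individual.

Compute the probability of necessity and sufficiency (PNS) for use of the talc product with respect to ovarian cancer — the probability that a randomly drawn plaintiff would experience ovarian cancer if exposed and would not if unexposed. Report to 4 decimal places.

PNS ≈ 0.0107

Let p₁ = 0.0204, p₀ = 0.00966.
Under exogeneity and monotonicity, PNS = p₁ − p₀.
PNS = 0.0204 − 0.00966 = 0.01074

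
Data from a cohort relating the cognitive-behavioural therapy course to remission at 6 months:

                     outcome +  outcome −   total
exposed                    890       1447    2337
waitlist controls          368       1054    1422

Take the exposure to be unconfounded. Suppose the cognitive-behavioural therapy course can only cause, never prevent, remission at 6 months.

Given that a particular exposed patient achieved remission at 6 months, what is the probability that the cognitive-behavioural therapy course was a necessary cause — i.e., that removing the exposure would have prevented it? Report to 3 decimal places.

PN ≈ 0.320

p₁ = P(outcome | exposed) = 890/2337 = 0.38083
p₀ = P(outcome | unexposed) = 368/1422 = 0.25879
Under exogeneity and monotonicity, PN = (p₁ − p₀) / p₁.
PN = (0.38083 − 0.25879) / 0.38083 = 0.12204 / 0.38083 ≈ 0.3205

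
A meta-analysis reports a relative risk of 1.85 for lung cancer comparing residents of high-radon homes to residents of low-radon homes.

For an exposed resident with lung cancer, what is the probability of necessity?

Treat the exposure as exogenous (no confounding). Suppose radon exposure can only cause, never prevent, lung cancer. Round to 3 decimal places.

Under exogeneity and monotonicity, PN = (RR − 1) / RR = 1 − 1/RR.
PN = (1.85 − 1) / 1.85 = 0.85 / 1.85 ≈ 0.4595

PN ≈ 0.459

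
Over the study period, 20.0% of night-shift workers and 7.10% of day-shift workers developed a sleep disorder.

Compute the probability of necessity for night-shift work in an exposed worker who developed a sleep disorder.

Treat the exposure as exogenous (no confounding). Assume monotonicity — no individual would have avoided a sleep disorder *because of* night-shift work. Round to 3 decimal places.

p₁ = 0.2, p₀ = 0.071.
Under exogeneity and monotonicity, PN = (p₁ − p₀) / p₁.
PN = (0.2 − 0.071) / 0.2 = 0.129 / 0.2 ≈ 0.6450

PN ≈ 0.645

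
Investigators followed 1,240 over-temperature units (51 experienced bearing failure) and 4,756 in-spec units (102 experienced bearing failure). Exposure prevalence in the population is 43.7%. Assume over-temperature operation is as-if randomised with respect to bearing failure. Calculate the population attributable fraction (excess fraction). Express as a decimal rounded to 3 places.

PAF ≈ 0.286

p₁ = P(outcome | exposed) = 51/1240 = 0.041129
p₀ = P(outcome | unexposed) = 102/4756 = 0.021447
Overall risk P(Y=1) = π·p₁ + (1−π)·p₀ = 0.437×0.041129 + 0.563×0.021447 = 0.030048.
Under exogeneity, PAF = [P(Y=1) − p₀] / P(Y=1).
PAF = (0.030048 − 0.021447) / 0.030048 ≈ 0.2863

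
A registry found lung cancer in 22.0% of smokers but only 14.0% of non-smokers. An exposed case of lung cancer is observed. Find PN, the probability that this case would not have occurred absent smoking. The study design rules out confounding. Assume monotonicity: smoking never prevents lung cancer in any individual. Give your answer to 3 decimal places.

p₁ = 0.22, p₀ = 0.14.
Under exogeneity and monotonicity, PN = (p₁ − p₀) / p₁.
PN = (0.22 − 0.14) / 0.22 = 0.08 / 0.22 ≈ 0.3636

PN ≈ 0.364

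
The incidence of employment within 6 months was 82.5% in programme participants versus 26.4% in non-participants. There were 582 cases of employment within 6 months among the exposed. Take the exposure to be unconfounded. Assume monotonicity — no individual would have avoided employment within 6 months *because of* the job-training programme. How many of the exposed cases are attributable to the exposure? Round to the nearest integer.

p₁ = 0.825, p₀ = 0.264.
PN = (p₁ − p₀)/p₁ = (0.825 − 0.264) / 0.825 ≈ 0.68000.
Attributable cases ≈ PN × (exposed cases) = 0.68000 × 582 ≈ 395.76.

about 396 cases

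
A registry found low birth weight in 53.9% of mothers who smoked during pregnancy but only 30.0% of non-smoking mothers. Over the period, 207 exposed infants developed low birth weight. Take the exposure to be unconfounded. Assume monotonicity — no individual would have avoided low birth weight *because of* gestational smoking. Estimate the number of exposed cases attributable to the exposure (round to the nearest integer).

p₁ = 0.539, p₀ = 0.3.
PN = (p₁ − p₀)/p₁ = (0.539 − 0.3) / 0.539 ≈ 0.44341.
Attributable cases ≈ PN × (exposed cases) = 0.44341 × 207 ≈ 91.79.

about 92 cases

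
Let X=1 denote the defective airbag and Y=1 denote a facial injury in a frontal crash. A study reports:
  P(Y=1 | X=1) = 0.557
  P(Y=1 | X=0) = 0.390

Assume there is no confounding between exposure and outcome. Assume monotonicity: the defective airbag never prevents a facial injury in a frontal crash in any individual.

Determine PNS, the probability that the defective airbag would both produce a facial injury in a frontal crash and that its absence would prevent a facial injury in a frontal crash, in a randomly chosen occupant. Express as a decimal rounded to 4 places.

PNS ≈ 0.1670

Let p₁ = 0.557, p₀ = 0.39.
Under exogeneity and monotonicity, PNS = p₁ − p₀.
PNS = 0.557 − 0.39 = 0.167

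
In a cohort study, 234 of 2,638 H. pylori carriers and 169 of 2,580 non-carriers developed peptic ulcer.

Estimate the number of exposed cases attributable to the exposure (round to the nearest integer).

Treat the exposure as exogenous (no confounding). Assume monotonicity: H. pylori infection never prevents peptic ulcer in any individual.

p₁ = P(outcome | exposed) = 234/2638 = 0.088704
p₀ = P(outcome | unexposed) = 169/2580 = 0.065504
PN = (p₁ − p₀)/p₁ = (0.088704 − 0.065504) / 0.088704 ≈ 0.26154.
Attributable cases ≈ PN × (exposed cases) = 0.26154 × 234 ≈ 61.20.

about 61 cases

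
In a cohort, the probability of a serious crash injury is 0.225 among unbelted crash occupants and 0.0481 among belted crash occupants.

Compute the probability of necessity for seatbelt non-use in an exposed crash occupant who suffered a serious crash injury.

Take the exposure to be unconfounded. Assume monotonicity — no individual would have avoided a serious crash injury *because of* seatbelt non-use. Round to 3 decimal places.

PN ≈ 0.786

Let p₁ = 0.225, p₀ = 0.0481.
Under exogeneity and monotonicity, PN = (p₁ − p₀) / p₁.
PN = (0.225 − 0.0481) / 0.225 = 0.1769 / 0.225 ≈ 0.7862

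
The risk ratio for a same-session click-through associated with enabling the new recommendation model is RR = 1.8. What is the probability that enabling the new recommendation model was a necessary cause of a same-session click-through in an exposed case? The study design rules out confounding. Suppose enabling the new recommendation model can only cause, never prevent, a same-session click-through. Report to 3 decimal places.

PN ≈ 0.444

Under exogeneity and monotonicity, PN = (RR − 1) / RR = 1 − 1/RR.
PN = (1.8 − 1) / 1.8 = 0.8 / 1.8 ≈ 0.4444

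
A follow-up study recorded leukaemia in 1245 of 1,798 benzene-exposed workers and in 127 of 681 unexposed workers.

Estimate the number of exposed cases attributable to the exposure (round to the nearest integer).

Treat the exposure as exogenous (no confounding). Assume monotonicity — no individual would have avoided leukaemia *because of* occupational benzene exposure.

p₁ = P(outcome | exposed) = 1245/1798 = 0.69244
p₀ = P(outcome | unexposed) = 127/681 = 0.18649
PN = (p₁ − p₀)/p₁ = (0.69244 − 0.18649) / 0.69244 ≈ 0.73067.
Attributable cases ≈ PN × (exposed cases) = 0.73067 × 1245 ≈ 909.69.

about 910 cases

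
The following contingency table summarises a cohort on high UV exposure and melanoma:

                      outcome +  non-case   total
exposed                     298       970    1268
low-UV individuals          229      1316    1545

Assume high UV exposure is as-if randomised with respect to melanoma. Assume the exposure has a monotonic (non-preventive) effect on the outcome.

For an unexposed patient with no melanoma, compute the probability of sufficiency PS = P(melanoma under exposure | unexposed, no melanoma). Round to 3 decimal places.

p₁ = P(outcome | exposed) = 298/1268 = 0.23502
p₀ = P(outcome | unexposed) = 229/1545 = 0.14822
Under exogeneity and monotonicity, PS = (p₁ − p₀) / (1 − p₀).
PS = (0.23502 − 0.14822) / (1 − 0.14822) = 0.086796 / 0.85178 ≈ 0.1019

PS ≈ 0.102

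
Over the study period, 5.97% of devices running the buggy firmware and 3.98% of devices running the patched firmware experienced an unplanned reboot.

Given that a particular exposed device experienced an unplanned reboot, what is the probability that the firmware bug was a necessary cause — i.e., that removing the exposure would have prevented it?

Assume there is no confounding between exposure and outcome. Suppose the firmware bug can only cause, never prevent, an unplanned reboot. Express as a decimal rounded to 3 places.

PN ≈ 0.333

p₁ = 0.0597, p₀ = 0.0398.
Under exogeneity and monotonicity, PN = (p₁ − p₀) / p₁.
PN = (0.0597 − 0.0398) / 0.0597 = 0.0199 / 0.0597 ≈ 0.3333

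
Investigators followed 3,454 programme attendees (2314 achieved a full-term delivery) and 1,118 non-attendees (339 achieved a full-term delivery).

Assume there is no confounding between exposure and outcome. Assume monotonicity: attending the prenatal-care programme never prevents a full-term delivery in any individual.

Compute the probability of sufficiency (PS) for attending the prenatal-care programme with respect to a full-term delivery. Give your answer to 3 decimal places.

PS ≈ 0.526

p₁ = P(outcome | exposed) = 2314/3454 = 0.66995
p₀ = P(outcome | unexposed) = 339/1118 = 0.30322
Under exogeneity and monotonicity, PS = (p₁ − p₀) / (1 − p₀).
PS = (0.66995 − 0.30322) / (1 − 0.30322) = 0.36673 / 0.69678 ≈ 0.5263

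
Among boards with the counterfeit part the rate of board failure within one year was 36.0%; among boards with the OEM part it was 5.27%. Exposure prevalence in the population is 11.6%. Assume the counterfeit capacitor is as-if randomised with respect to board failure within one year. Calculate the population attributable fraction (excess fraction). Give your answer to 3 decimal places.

PAF ≈ 0.403

p₁ = 0.36, p₀ = 0.0527.
Overall risk P(Y=1) = π·p₁ + (1−π)·p₀ = 0.116×0.36 + 0.884×0.0527 = 0.088347.
Under exogeneity, PAF = [P(Y=1) − p₀] / P(Y=1).
PAF = (0.088347 − 0.0527) / 0.088347 ≈ 0.4035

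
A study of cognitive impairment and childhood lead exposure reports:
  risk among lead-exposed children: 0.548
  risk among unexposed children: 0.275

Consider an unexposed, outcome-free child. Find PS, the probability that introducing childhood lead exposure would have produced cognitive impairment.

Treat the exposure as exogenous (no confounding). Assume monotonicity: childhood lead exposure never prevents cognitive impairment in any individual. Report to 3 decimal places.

PS ≈ 0.377

Let p₁ = 0.548, p₀ = 0.275.
Under exogeneity and monotonicity, PS = (p₁ − p₀) / (1 − p₀).
PS = (0.548 − 0.275) / (1 − 0.275) = 0.273 / 0.725 ≈ 0.3766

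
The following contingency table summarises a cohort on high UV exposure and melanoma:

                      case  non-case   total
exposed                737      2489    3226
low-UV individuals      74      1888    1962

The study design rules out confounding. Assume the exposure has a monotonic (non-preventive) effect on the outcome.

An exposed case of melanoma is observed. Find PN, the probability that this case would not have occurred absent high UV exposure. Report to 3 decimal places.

PN ≈ 0.835

p₁ = P(outcome | exposed) = 737/3226 = 0.22846
p₀ = P(outcome | unexposed) = 74/1962 = 0.037717
Under exogeneity and monotonicity, PN = (p₁ − p₀)/p₁.
PN = (0.22846 − 0.037717) / 0.22846 ≈ 0.8349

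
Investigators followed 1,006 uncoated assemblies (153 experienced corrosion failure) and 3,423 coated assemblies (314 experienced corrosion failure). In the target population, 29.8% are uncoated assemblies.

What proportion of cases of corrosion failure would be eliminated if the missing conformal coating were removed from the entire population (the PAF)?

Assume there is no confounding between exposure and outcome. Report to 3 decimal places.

p₁ = P(outcome | exposed) = 153/1006 = 0.15209
p₀ = P(outcome | unexposed) = 314/3423 = 0.091732
Overall risk P(Y=1) = π·p₁ + (1−π)·p₀ = 0.298×0.15209 + 0.702×0.091732 = 0.10972.
Under exogeneity, PAF = [P(Y=1) − p₀] / P(Y=1).
PAF = (0.10972 − 0.091732) / 0.10972 ≈ 0.1639

PAF ≈ 0.164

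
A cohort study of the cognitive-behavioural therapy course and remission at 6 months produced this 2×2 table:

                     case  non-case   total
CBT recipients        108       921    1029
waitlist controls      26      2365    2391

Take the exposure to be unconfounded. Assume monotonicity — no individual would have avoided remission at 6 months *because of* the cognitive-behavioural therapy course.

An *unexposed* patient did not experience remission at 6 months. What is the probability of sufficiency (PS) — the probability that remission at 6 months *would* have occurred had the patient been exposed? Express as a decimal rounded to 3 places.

p₁ = P(outcome | exposed) = 108/1029 = 0.10496
p₀ = P(outcome | unexposed) = 26/2391 = 0.010874
Under exogeneity and monotonicity, PS = (p₁ − p₀)/(1 − p₀).
PS = (0.10496 − 0.010874) / 0.98913 ≈ 0.0951

PS ≈ 0.095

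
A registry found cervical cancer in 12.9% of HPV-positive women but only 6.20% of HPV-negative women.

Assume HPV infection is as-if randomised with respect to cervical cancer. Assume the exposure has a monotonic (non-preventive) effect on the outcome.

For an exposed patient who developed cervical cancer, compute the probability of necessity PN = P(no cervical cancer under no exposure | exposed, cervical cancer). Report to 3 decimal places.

PN ≈ 0.519

p₁ = 0.129, p₀ = 0.062.
Under exogeneity and monotonicity, PN = (p₁ − p₀) / p₁.
PN = (0.129 − 0.062) / 0.129 = 0.067 / 0.129 ≈ 0.5194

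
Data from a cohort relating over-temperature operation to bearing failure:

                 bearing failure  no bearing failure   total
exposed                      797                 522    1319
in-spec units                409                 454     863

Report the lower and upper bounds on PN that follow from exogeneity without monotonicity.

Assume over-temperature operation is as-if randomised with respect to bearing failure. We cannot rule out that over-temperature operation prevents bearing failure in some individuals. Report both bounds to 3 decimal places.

0.216 ≤ PN ≤ 0.871

p₁ = P(outcome | exposed) = 797/1319 = 0.60425
p₀ = P(outcome | unexposed) = 409/863 = 0.47393
Under exogeneity alone the bounds on PN are max{0,(p₁−p₀)/p₁} ≤ PN ≤ min{1,(1−p₀)/p₁}.
  lower = (p₁ − p₀)/p₁ = 0.13032 / 0.60425 ≈ 0.2157
  upper = min{1, (1 − p₀)/p₁} = 0.52607 / 0.60425 ≈ 0.8706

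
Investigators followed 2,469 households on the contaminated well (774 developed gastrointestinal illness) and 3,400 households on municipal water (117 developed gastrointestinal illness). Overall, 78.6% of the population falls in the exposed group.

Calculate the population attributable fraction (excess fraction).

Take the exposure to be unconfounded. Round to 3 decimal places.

PAF ≈ 0.864

p₁ = P(outcome | exposed) = 774/2469 = 0.31349
p₀ = P(outcome | unexposed) = 117/3400 = 0.034412
Overall risk P(Y=1) = π·p₁ + (1−π)·p₀ = 0.786×0.31349 + 0.214×0.034412 = 0.25377.
Under exogeneity, PAF = [P(Y=1) − p₀] / P(Y=1).
PAF = (0.25377 − 0.034412) / 0.25377 ≈ 0.8644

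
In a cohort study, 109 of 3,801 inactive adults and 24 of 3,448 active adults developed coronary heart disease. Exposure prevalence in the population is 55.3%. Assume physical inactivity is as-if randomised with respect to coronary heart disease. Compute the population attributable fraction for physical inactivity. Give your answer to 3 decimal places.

p₁ = P(outcome | exposed) = 109/3801 = 0.028677
p₀ = P(outcome | unexposed) = 24/3448 = 0.0069606
Overall risk P(Y=1) = π·p₁ + (1−π)·p₀ = 0.553×0.028677 + 0.447×0.0069606 = 0.01897.
Under exogeneity, PAF = [P(Y=1) − p₀] / P(Y=1).
PAF = (0.01897 − 0.0069606) / 0.01897 ≈ 0.6331

PAF ≈ 0.633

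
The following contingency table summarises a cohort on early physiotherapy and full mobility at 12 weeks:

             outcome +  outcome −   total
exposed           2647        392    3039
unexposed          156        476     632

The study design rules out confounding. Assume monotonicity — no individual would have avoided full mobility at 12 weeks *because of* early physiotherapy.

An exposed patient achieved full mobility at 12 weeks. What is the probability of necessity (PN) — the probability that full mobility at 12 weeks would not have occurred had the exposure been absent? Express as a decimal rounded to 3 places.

p₁ = P(outcome | exposed) = 2647/3039 = 0.87101
p₀ = P(outcome | unexposed) = 156/632 = 0.24684
Under exogeneity and monotonicity, PN = (p₁ − p₀)/p₁.
PN = (0.87101 − 0.24684) / 0.87101 ≈ 0.7166

PN ≈ 0.717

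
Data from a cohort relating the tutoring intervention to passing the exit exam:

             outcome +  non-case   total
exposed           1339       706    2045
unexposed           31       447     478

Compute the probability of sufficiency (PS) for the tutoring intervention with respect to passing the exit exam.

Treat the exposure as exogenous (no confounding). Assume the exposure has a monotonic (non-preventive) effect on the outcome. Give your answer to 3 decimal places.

p₁ = P(outcome | exposed) = 1339/2045 = 0.65477
p₀ = P(outcome | unexposed) = 31/478 = 0.064854
Under exogeneity and monotonicity, PS = (p₁ − p₀) / (1 − p₀).
PS = (0.65477 − 0.064854) / (1 − 0.064854) = 0.58991 / 0.93515 ≈ 0.6308

PS ≈ 0.631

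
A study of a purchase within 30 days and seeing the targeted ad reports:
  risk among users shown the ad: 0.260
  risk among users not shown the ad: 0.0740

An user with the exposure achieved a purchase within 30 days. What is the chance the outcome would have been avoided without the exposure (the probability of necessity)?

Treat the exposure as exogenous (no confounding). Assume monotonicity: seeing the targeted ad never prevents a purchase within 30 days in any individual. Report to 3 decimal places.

PN ≈ 0.715

Let p₁ = 0.26, p₀ = 0.074.
Under exogeneity and monotonicity, PN = (p₁ − p₀) / p₁.
PN = (0.26 − 0.074) / 0.26 = 0.186 / 0.26 ≈ 0.7154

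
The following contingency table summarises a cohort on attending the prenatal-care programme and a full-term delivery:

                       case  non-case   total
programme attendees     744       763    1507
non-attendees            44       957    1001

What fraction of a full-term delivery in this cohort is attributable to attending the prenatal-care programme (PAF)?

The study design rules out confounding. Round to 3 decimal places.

p₁ = P(outcome | exposed) = 744/1507 = 0.4937
p₀ = P(outcome | unexposed) = 44/1001 = 0.043956
Exposure prevalence π = 1507/2508 = 0.60088; overall risk P(Y=1) = 0.31419.
Under exogeneity, PAF = [P(Y=1) − p₀]/P(Y=1).
PAF = (0.31419 − 0.043956) / 0.31419 ≈ 0.8601

PAF ≈ 0.860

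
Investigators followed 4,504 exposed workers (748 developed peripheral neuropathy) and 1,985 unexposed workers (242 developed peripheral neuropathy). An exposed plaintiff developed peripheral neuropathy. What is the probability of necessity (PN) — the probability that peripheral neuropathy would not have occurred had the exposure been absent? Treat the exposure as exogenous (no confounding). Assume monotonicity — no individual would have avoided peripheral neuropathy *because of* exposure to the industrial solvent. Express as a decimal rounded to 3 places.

PN ≈ 0.266

p₁ = P(outcome | exposed) = 748/4504 = 0.16607
p₀ = P(outcome | unexposed) = 242/1985 = 0.12191
Under exogeneity and monotonicity, PN = (p₁ − p₀) / p₁.
PN = (0.16607 − 0.12191) / 0.16607 = 0.04416 / 0.16607 ≈ 0.2659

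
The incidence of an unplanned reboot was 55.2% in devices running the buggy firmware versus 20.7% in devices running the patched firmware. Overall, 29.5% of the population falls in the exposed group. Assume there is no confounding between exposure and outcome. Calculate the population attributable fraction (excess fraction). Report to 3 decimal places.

p₁ = 0.552, p₀ = 0.207.
Overall risk P(Y=1) = π·p₁ + (1−π)·p₀ = 0.295×0.552 + 0.705×0.207 = 0.30878.
Under exogeneity, PAF = [P(Y=1) − p₀] / P(Y=1).
PAF = (0.30878 − 0.207) / 0.30878 ≈ 0.3296

PAF ≈ 0.330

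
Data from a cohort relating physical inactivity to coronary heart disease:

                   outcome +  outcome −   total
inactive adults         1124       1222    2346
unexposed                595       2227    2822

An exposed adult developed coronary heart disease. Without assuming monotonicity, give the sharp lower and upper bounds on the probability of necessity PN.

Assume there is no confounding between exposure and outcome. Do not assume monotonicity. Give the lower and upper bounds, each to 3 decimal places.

0.560 ≤ PN ≤ 1.000

p₁ = P(outcome | exposed) = 1124/2346 = 0.47911
p₀ = P(outcome | unexposed) = 595/2822 = 0.21084
Under exogeneity alone the bounds on PN are max{0,(p₁−p₀)/p₁} ≤ PN ≤ min{1,(1−p₀)/p₁}.
  lower = (p₁ − p₀)/p₁ = 0.26827 / 0.47911 ≈ 0.5599
  upper = min{1, (1 − p₀)/p₁} = 0.78916 / 0.47911 ≈ 1.6471 → capped at 1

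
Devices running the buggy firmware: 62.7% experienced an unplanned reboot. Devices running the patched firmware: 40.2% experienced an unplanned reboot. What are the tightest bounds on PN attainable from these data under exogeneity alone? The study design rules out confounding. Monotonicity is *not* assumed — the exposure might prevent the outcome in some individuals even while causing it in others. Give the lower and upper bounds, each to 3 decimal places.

0.359 ≤ PN ≤ 0.954

p₁ = 0.627, p₀ = 0.402.
Under exogeneity alone the bounds on PN are max{0,(p₁−p₀)/p₁} ≤ PN ≤ min{1,(1−p₀)/p₁}.
  lower = (p₁ − p₀)/p₁ = 0.225 / 0.627 ≈ 0.3589
  upper = min{1, (1 − p₀)/p₁} = 0.598 / 0.627 ≈ 0.9537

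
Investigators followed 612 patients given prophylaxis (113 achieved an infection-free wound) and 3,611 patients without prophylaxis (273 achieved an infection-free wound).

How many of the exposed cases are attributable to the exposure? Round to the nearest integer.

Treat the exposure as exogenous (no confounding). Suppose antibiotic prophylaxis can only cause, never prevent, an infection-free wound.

about 67 cases

p₁ = P(outcome | exposed) = 113/612 = 0.18464
p₀ = P(outcome | unexposed) = 273/3611 = 0.075602
PN = (p₁ − p₀)/p₁ = (0.18464 − 0.075602) / 0.18464 ≈ 0.59054.
Attributable cases ≈ PN × (exposed cases) = 0.59054 × 113 ≈ 66.73.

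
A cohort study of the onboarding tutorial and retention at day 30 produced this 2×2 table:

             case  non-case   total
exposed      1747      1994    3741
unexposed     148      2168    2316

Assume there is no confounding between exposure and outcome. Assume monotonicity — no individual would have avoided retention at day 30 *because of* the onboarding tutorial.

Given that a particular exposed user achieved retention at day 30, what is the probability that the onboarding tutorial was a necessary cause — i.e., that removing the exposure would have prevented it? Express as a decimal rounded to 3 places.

p₁ = P(outcome | exposed) = 1747/3741 = 0.46699
p₀ = P(outcome | unexposed) = 148/2316 = 0.063903
Under exogeneity and monotonicity, PN = (p₁ − p₀) / p₁.
PN = (0.46699 − 0.063903) / 0.46699 = 0.40308 / 0.46699 ≈ 0.8632

PN ≈ 0.863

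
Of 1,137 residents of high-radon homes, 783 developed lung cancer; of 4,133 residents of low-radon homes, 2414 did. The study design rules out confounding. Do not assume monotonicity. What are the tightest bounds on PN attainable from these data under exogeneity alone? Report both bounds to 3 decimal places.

p₁ = P(outcome | exposed) = 783/1137 = 0.68865
p₀ = P(outcome | unexposed) = 2414/4133 = 0.58408
Under exogeneity alone the bounds on PN are max{0,(p₁−p₀)/p₁} ≤ PN ≤ min{1,(1−p₀)/p₁}.
  lower = (p₁ − p₀)/p₁ = 0.10457 / 0.68865 ≈ 0.1519
  upper = min{1, (1 − p₀)/p₁} = 0.41592 / 0.68865 ≈ 0.6040

0.152 ≤ PN ≤ 0.604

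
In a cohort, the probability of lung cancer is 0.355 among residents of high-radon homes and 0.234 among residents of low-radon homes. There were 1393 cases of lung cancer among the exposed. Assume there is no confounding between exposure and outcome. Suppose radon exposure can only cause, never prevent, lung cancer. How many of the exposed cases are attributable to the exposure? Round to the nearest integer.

Let p₁ = 0.355, p₀ = 0.234.
PN = (p₁ − p₀)/p₁ = (0.355 − 0.234) / 0.355 ≈ 0.34085.
Attributable cases ≈ PN × (exposed cases) = 0.34085 × 1393 ≈ 474.80.

about 475 cases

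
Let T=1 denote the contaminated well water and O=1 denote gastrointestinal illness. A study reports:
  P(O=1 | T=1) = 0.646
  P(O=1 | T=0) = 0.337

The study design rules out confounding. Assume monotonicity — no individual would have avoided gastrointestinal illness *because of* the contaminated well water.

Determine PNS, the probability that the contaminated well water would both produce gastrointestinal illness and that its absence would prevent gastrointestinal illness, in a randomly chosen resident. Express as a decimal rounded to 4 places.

Let p₁ = 0.646, p₀ = 0.337.
Under exogeneity and monotonicity, PNS = p₁ − p₀.
PNS = 0.646 − 0.337 = 0.309

PNS ≈ 0.3090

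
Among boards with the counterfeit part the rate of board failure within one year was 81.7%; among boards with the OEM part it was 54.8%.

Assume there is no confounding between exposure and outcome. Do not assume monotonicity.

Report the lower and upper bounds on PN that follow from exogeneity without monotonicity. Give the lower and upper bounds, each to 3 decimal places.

0.329 ≤ PN ≤ 0.553

p₁ = 0.817, p₀ = 0.548.
Under exogeneity alone the bounds on PN are max{0,(p₁−p₀)/p₁} ≤ PN ≤ min{1,(1−p₀)/p₁}.
  lower = (p₁ − p₀)/p₁ = 0.269 / 0.817 ≈ 0.3293
  upper = min{1, (1 − p₀)/p₁} = 0.452 / 0.817 ≈ 0.5532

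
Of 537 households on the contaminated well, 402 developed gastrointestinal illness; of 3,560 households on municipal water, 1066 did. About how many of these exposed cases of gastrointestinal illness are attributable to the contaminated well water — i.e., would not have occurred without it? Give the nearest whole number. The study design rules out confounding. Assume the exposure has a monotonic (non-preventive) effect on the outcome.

p₁ = P(outcome | exposed) = 402/537 = 0.7486
p₀ = P(outcome | unexposed) = 1066/3560 = 0.29944
PN = (p₁ − p₀)/p₁ = (0.7486 − 0.29944) / 0.7486 ≈ 0.60000.
Attributable cases ≈ PN × (exposed cases) = 0.60000 × 402 ≈ 241.20.

about 241 cases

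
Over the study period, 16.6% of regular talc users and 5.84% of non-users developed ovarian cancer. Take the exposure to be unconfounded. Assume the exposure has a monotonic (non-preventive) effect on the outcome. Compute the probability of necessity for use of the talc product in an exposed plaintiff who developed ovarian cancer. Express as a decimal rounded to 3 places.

p₁ = 0.166, p₀ = 0.0584.
Under exogeneity and monotonicity, PN = (p₁ − p₀) / p₁.
PN = (0.166 − 0.0584) / 0.166 = 0.1076 / 0.166 ≈ 0.6482

PN ≈ 0.648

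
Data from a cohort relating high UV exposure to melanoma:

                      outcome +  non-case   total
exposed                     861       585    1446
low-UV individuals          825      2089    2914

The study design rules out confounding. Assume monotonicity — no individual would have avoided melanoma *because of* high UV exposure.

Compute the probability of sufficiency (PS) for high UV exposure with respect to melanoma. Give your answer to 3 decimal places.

PS ≈ 0.436

p₁ = P(outcome | exposed) = 861/1446 = 0.59544
p₀ = P(outcome | unexposed) = 825/2914 = 0.28312
Under exogeneity and monotonicity, PS = (p₁ − p₀) / (1 − p₀).
PS = (0.59544 − 0.28312) / (1 − 0.28312) = 0.31232 / 0.71688 ≈ 0.4357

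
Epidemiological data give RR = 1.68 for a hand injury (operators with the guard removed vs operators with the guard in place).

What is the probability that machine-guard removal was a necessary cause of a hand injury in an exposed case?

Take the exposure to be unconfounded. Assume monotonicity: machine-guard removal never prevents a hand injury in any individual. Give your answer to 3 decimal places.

PN ≈ 0.405

Under exogeneity and monotonicity, PN = (RR − 1) / RR = 1 − 1/RR.
PN = (1.68 − 1) / 1.68 = 0.68 / 1.68 ≈ 0.4048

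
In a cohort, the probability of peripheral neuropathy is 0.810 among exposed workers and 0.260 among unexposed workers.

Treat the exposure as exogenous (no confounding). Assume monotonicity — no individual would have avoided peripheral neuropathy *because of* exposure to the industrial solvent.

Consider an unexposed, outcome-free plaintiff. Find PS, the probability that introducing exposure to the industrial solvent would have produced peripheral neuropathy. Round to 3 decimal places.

PS ≈ 0.743

Let p₁ = 0.81, p₀ = 0.26.
Under exogeneity and monotonicity, PS = (p₁ − p₀) / (1 − p₀).
PS = (0.81 − 0.26) / (1 − 0.26) = 0.55 / 0.74 ≈ 0.7432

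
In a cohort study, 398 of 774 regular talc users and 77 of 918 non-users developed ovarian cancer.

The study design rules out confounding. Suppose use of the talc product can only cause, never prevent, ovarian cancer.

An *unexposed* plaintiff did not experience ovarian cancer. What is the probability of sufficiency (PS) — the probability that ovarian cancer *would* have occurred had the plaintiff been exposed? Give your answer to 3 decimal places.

p₁ = P(outcome | exposed) = 398/774 = 0.51421
p₀ = P(outcome | unexposed) = 77/918 = 0.083878
Under exogeneity and monotonicity, PS = (p₁ − p₀) / (1 − p₀).
PS = (0.51421 − 0.083878) / (1 − 0.083878) = 0.43033 / 0.91612 ≈ 0.4697

PS ≈ 0.470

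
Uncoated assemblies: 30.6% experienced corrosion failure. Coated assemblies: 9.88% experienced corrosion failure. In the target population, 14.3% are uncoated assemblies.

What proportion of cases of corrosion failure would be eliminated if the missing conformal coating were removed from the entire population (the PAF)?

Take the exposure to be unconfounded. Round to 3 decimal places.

PAF ≈ 0.231

p₁ = 0.306, p₀ = 0.0988.
Overall risk P(Y=1) = π·p₁ + (1−π)·p₀ = 0.143×0.306 + 0.857×0.0988 = 0.12843.
Under exogeneity, PAF = [P(Y=1) − p₀] / P(Y=1).
PAF = (0.12843 − 0.0988) / 0.12843 ≈ 0.2307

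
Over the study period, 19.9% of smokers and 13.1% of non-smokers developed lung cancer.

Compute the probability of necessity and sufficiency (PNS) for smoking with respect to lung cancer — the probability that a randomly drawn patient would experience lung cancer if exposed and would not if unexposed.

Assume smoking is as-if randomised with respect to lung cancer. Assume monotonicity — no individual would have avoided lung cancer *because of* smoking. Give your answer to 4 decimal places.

PNS ≈ 0.0680

p₁ = 0.199, p₀ = 0.131.
Under exogeneity and monotonicity, PNS = p₁ − p₀.
PNS = 0.199 − 0.131 = 0.068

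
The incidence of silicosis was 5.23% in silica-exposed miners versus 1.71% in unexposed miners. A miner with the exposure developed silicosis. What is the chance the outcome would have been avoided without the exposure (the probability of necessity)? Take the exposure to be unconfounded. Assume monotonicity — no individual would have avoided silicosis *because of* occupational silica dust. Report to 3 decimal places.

PN ≈ 0.673

p₁ = 0.0523, p₀ = 0.0171.
Under exogeneity and monotonicity, PN = (p₁ − p₀) / p₁.
PN = (0.0523 − 0.0171) / 0.0523 = 0.0352 / 0.0523 ≈ 0.6730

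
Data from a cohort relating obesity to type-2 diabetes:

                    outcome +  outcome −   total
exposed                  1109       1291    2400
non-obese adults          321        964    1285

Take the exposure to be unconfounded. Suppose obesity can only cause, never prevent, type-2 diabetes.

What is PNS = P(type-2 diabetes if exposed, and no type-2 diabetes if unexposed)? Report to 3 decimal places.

PNS ≈ 0.212

p₁ = P(outcome | exposed) = 1109/2400 = 0.46208
p₀ = P(outcome | unexposed) = 321/1285 = 0.24981
Under exogeneity and monotonicity, PNS = p₁ − p₀.
PNS = 0.46208 − 0.24981 = 0.21228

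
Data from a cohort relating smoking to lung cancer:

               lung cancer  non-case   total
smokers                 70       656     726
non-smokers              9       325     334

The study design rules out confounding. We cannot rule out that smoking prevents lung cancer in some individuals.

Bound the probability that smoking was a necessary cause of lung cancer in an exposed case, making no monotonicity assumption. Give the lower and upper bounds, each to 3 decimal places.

p₁ = P(outcome | exposed) = 70/726 = 0.096419
p₀ = P(outcome | unexposed) = 9/334 = 0.026946
Under exogeneity alone the bounds on PN are max{0,(p₁−p₀)/p₁} ≤ PN ≤ min{1,(1−p₀)/p₁}.
  lower = (p₁ − p₀)/p₁ = 0.069473 / 0.096419 ≈ 0.7205
  upper = min{1, (1 − p₀)/p₁} = 0.97305 / 0.096419 ≈ 10.0920 → capped at 1

0.721 ≤ PN ≤ 1.000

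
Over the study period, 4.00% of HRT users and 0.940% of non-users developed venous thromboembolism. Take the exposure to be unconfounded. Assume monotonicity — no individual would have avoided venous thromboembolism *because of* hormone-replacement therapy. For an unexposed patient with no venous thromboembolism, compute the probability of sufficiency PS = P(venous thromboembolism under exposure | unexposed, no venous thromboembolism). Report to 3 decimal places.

p₁ = 0.04, p₀ = 0.0094.
Under exogeneity and monotonicity, PS = (p₁ − p₀) / (1 − p₀).
PS = (0.04 − 0.0094) / (1 − 0.0094) = 0.0306 / 0.9906 ≈ 0.0309

PS ≈ 0.031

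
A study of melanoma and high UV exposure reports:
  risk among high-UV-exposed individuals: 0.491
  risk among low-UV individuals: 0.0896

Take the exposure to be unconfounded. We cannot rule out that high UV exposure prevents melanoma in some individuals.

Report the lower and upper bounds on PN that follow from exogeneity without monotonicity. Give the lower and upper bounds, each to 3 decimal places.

0.818 ≤ PN ≤ 1.000

Let p₁ = 0.491, p₀ = 0.0896.
Under exogeneity alone the bounds on PN are max{0,(p₁−p₀)/p₁} ≤ PN ≤ min{1,(1−p₀)/p₁}.
  lower = (p₁ − p₀)/p₁ = 0.4014 / 0.491 ≈ 0.8175
  upper = min{1, (1 − p₀)/p₁} = 0.9104 / 0.491 ≈ 1.8542 → capped at 1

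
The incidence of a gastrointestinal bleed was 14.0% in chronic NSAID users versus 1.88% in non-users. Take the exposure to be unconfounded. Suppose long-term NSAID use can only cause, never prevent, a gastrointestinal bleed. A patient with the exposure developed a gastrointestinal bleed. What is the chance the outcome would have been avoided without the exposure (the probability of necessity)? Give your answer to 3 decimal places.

PN ≈ 0.866

p₁ = 0.14, p₀ = 0.0188.
Under exogeneity and monotonicity, PN = (p₁ − p₀) / p₁.
PN = (0.14 − 0.0188) / 0.14 = 0.1212 / 0.14 ≈ 0.8657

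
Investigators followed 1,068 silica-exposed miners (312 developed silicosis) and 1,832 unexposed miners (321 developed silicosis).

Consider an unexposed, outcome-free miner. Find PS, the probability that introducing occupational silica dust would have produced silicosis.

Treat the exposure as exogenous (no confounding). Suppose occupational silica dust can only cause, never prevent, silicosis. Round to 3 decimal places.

PS ≈ 0.142

p₁ = P(outcome | exposed) = 312/1068 = 0.29213
p₀ = P(outcome | unexposed) = 321/1832 = 0.17522
Under exogeneity and monotonicity, PS = (p₁ − p₀) / (1 − p₀).
PS = (0.29213 − 0.17522) / (1 − 0.17522) = 0.11692 / 0.82478 ≈ 0.1418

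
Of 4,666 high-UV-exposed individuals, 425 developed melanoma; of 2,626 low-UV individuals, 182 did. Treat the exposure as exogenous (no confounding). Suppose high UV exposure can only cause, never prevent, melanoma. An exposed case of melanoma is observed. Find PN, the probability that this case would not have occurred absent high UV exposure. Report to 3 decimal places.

PN ≈ 0.239

p₁ = P(outcome | exposed) = 425/4666 = 0.091084
p₀ = P(outcome | unexposed) = 182/2626 = 0.069307
Under exogeneity and monotonicity, PN = (p₁ − p₀) / p₁.
PN = (0.091084 − 0.069307) / 0.091084 = 0.021778 / 0.091084 ≈ 0.2391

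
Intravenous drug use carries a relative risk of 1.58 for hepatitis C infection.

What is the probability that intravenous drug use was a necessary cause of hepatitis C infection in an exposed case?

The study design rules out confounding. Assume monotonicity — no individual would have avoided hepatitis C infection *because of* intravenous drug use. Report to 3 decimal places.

Under exogeneity and monotonicity, PN = (RR − 1) / RR = 1 − 1/RR.
PN = (1.58 − 1) / 1.58 = 0.58 / 1.58 ≈ 0.3671

PN ≈ 0.367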